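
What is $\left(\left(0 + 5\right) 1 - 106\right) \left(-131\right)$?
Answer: $13231$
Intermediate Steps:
$\left(\left(0 + 5\right) 1 - 106\right) \left(-131\right) = \left(5 \cdot 1 - 106\right) \left(-131\right) = \left(5 - 106\right) \left(-131\right) = \left(-101\right) \left(-131\right) = 13231$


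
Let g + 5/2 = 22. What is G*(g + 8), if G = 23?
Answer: 1265/2 ≈ 632.50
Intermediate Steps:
g = 39/2 (g = -5/2 + 22 = 39/2 ≈ 19.500)
G*(g + 8) = 23*(39/2 + 8) = 23*(55/2) = 1265/2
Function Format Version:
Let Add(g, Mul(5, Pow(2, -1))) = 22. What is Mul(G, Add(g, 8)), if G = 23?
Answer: Rational(1265, 2) ≈ 632.50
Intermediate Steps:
g = Rational(39, 2) (g = Add(Rational(-5, 2), 22) = Rational(39, 2) ≈ 19.500)
Mul(G, Add(g, 8)) = Mul(23, Add(Rational(39, 2), 8)) = Mul(23, Rational(55, 2)) = Rational(1265, 2)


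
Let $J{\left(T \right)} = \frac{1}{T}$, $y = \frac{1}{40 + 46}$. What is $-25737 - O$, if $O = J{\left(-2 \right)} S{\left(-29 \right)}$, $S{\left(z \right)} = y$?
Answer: $- \frac{4426763}{172} \approx -25737.0$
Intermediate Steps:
$y = \frac{1}{86} \approx 0.011628$
$S{\left(z \right)} = \frac{1}{86}$
$O = - \frac{1}{172}$ ($O = \frac{1}{-2} \cdot \frac{1}{86} = \left(- \frac{1}{2}\right) \frac{1}{86} = - \frac{1}{172} \approx -0.005814$)
$-25737 - O = -25737 - - \frac{1}{172} = -25737 + \frac{1}{172} = - \frac{4426763}{172}$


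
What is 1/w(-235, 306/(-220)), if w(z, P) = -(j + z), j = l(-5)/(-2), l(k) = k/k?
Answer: 2/471 ≈ 0.0042463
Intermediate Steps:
l(k) = 1
j = -½ (j = 1/(-2) = 1*(-½) = -½ ≈ -0.50000)
w(z, P) = ½ - z (w(z, P) = -(-½ + z) = ½ - z)
1/w(-235, 306/(-220)) = 1/(½ - 1*(-235)) = 1/(½ + 235) = 1/(471/2) = 2/471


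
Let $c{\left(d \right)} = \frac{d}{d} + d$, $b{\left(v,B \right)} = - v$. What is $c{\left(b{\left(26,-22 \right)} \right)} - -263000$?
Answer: $262975$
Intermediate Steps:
$c{\left(d \right)} = 1 + d$
$c{\left(b{\left(26,-22 \right)} \right)} - -263000 = \left(1 - 26\right) - -263000 = \left(1 - 26\right) + 263000 = -25 + 263000 = 262975$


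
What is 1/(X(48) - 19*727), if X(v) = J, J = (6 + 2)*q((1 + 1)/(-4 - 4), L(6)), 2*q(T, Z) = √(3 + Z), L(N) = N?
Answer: -1/13801 ≈ -7.2459e-5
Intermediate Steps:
q(T, Z) = √(3 + Z)/2
J = 12 (J = (6 + 2)*(√(3 + 6)/2) = 8*(√9/2) = 8*((½)*3) = 8*(3/2) = 12)
X(v) = 12
1/(X(48) - 19*727) = 1/(12 - 19*727) = 1/(12 - 13813) = 1/(-13801) = -1/13801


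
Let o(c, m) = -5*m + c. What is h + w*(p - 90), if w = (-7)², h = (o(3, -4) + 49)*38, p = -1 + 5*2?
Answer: -1233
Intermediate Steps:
o(c, m) = c - 5*m
p = 9 (p = -1 + 10 = 9)
h = 2736 (h = ((3 - 5*(-4)) + 49)*38 = ((3 + 20) + 49)*38 = (23 + 49)*38 = 72*38 = 2736)
w = 49
h + w*(p - 90) = 2736 + 49*(9 - 90) = 2736 + 49*(-81) = 2736 - 3969 = -1233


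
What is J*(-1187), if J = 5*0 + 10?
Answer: -11870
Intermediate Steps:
J = 10 (J = 0 + 10 = 10)
J*(-1187) = 10*(-1187) = -11870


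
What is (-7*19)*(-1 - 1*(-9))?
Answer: -1064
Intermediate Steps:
(-7*19)*(-1 - 1*(-9)) = -133*(-1 + 9) = -133*8 = -1064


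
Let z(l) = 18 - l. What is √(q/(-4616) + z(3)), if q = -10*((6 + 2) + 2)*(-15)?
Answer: √19542990/1154 ≈ 3.8308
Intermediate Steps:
q = 1500 (q = -10*(8 + 2)*(-15) = -10*10*(-15) = -100*(-15) = 1500)
√(q/(-4616) + z(3)) = √(1500/(-4616) + (18 - 1*3)) = √(1500*(-1/4616) + (18 - 3)) = √(-375/1154 + 15) = √(16935/1154) = √19542990/1154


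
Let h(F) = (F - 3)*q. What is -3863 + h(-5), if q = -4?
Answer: -3831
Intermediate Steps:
h(F) = 12 - 4*F (h(F) = (F - 3)*(-4) = (-3 + F)*(-4) = 12 - 4*F)
-3863 + h(-5) = -3863 + (12 - 4*(-5)) = -3863 + (12 + 20) = -3863 + 32 = -3831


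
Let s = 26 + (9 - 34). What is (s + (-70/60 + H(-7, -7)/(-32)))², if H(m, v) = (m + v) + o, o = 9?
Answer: 1/9216 ≈ 0.00010851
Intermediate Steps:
H(m, v) = 9 + m + v (H(m, v) = (m + v) + 9 = 9 + m + v)
s = 1 (s = 26 - 25 = 1)
(s + (-70/60 + H(-7, -7)/(-32)))² = (1 + (-70/60 + (9 - 7 - 7)/(-32)))² = (1 + (-70*1/60 - 5*(-1/32)))² = (1 + (-7/6 + 5/32))² = (1 - 97/96)² = (-1/96)² = 1/9216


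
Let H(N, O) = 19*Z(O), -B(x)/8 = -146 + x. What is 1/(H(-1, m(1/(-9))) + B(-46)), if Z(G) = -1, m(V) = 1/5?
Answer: 1/1517 ≈ 0.00065920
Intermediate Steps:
m(V) = ⅕
B(x) = 1168 - 8*x (B(x) = -8*(-146 + x) = 1168 - 8*x)
H(N, O) = -19 (H(N, O) = 19*(-1) = -19)
1/(H(-1, m(1/(-9))) + B(-46)) = 1/(-19 + (1168 - 8*(-46))) = 1/(-19 + (1168 + 368)) = 1/(-19 + 1536) = 1/1517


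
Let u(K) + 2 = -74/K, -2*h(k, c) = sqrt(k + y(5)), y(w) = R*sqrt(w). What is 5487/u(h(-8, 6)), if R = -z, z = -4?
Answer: -5487/(2 - 148/sqrt(-8 + 4*sqrt(5))) ≈ 36.506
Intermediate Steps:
R = 4 (R = -1*(-4) = 4)
y(w) = 4*sqrt(w)
h(k, c) = -sqrt(k + 4*sqrt(5))/2
u(K) = -2 - 74/K
5487/u(h(-8, 6)) = 5487/(-2 - 74*(-2/sqrt(-8 + 4*sqrt(5)))) = 5487/(-2 - (-148)/sqrt(-8 + 4*sqrt(5))) = 5487/(-2 + 148/sqrt(-8 + 4*sqrt(5)))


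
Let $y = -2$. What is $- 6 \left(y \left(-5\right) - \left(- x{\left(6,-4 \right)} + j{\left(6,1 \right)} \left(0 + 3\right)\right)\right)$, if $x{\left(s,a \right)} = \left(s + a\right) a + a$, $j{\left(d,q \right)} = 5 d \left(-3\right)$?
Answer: $-1608$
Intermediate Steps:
$j{\left(d,q \right)} = - 15 d$
$x{\left(s,a \right)} = a + a \left(a + s\right)$ ($x{\left(s,a \right)} = \left(a + s\right) a + a = a \left(a + s\right) + a = a + a \left(a + s\right)$)
$- 6 \left(y \left(-5\right) - \left(- x{\left(6,-4 \right)} + j{\left(6,1 \right)} \left(0 + 3\right)\right)\right) = - 6 \left(\left(-2\right) \left(-5\right) - \left(4 \left(1 - 4 + 6\right) + \left(-15\right) 6 \left(0 + 3\right)\right)\right) = - 6 \left(10 - \left(12 - 270\right)\right) = - 6 \left(10 - -258\right) = - 6 \left(10 + \left(-12 + 270\right)\right) = - 6 \left(10 + 258\right) = \left(-6\right) 268 = -1608$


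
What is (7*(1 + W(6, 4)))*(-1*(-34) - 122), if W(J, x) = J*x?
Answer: -15400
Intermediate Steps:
(7*(1 + W(6, 4)))*(-1*(-34) - 122) = (7*(1 + 6*4))*(-1*(-34) - 122) = (7*(1 + 24))*(34 - 122) = (7*25)*(-88) = 175*(-88) = -15400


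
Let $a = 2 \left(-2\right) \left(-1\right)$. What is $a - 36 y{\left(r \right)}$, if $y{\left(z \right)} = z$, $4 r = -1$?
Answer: $13$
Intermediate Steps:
$r = - \frac{1}{4}$ ($r = \frac{1}{4} \left(-1\right) = - \frac{1}{4} \approx -0.25$)
$a = 4$ ($a = \left(-4\right) \left(-1\right) = 4$)
$a - 36 y{\left(r \right)} = 4 - -9 = 4 + 9 = 13$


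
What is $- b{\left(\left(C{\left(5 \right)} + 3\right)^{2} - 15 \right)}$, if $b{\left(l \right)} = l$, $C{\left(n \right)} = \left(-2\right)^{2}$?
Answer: $-34$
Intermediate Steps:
$C{\left(n \right)} = 4$
$- b{\left(\left(C{\left(5 \right)} + 3\right)^{2} - 15 \right)} = - (\left(4 + 3\right)^{2} - 15) = - (7^{2} - 15) = - (49 - 15) = \left(-1\right) 34 = -34$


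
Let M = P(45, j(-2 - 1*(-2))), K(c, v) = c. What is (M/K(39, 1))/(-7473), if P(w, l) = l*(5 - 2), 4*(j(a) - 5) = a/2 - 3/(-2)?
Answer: -43/777192 ≈ -5.5327e-5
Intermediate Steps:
j(a) = 43/8 + a/8 (j(a) = 5 + (a/2 - 3/(-2))/4 = 5 + (a*(1/2) - 3*(-1/2))/4 = 5 + (a/2 + 3/2)/4 = 5 + (3/2 + a/2)/4 = 5 + (3/8 + a/8) = 43/8 + a/8)
P(w, l) = 3*l (P(w, l) = l*3 = 3*l)
M = 129/8 (M = 3*(43/8 + (-2 - 1*(-2))/8) = 3*(43/8 + (-2 + 2)/8) = 3*(43/8 + (1/8)*0) = 3*(43/8 + 0) = 3*(43/8) = 129/8 ≈ 16.125)
(M/K(39, 1))/(-7473) = ((129/8)/39)/(-7473) = ((129/8)*(1/39))*(-1/7473) = (43/104)*(-1/7473) = -43/777192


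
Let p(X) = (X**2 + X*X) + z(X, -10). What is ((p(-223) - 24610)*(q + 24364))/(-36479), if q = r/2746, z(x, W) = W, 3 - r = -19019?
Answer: -2504175497154/50085667 ≈ -49998.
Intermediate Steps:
r = 19022 (r = 3 - 1*(-19019) = 3 + 19019 = 19022)
p(X) = -10 + 2*X**2 (p(X) = (X**2 + X*X) - 10 = (X**2 + X**2) - 10 = 2*X**2 - 10 = -10 + 2*X**2)
q = 9511/1373 (q = 19022/2746 = 19022*(1/2746) = 9511/1373 ≈ 6.9272)
((p(-223) - 24610)*(q + 24364))/(-36479) = (((-10 + 2*(-223)**2) - 24610)*(9511/1373 + 24364))/(-36479) = (((-10 + 2*49729) - 24610)*(33461283/1373))*(-1/36479) = (((-10 + 99458) - 24610)*(33461283/1373))*(-1/36479) = ((99448 - 24610)*(33461283/1373))*(-1/36479) = (74838*(33461283/1373))*(-1/36479) = (2504175497154/1373)*(-1/36479) = -2504175497154/50085667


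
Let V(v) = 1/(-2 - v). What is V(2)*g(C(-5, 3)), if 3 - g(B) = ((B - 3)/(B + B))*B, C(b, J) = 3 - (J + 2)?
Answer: -11/8 ≈ -1.3750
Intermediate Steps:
C(b, J) = 1 - J (C(b, J) = 3 - (2 + J) = 3 + (-2 - J) = 1 - J)
g(B) = 9/2 - B/2 (g(B) = 3 - (B - 3)/(B + B)*B = 3 - (-3 + B)/((2*B))*B = 3 - (-3 + B)*(1/(2*B))*B = 3 - (-3 + B)/(2*B)*B = 3 - (-3/2 + B/2) = 3 + (3/2 - B/2) = 9/2 - B/2)
V(2)*g(C(-5, 3)) = (-1/(2 + 2))*(9/2 - (1 - 1*3)/2) = (-1/4)*(9/2 - (1 - 3)/2) = (-1*1/4)*(9/2 - 1/2*(-2)) = -(9/2 + 1)/4 = -1/4*11/2 = -11/8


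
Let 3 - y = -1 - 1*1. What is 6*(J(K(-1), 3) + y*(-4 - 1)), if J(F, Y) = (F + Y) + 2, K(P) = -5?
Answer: -150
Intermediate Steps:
y = 5 (y = 3 - (-1 - 1*1) = 3 - (-1 - 1) = 3 - 1*(-2) = 3 + 2 = 5)
J(F, Y) = 2 + F + Y
6*(J(K(-1), 3) + y*(-4 - 1)) = 6*((2 - 5 + 3) + 5*(-4 - 1)) = 6*(0 + 5*(-5)) = 6*(0 - 25) = 6*(-25) = -150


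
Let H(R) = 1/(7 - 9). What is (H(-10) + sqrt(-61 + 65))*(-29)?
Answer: -87/2 ≈ -43.500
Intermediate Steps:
H(R) = -1/2 (H(R) = 1/(-2) = -1/2)
(H(-10) + sqrt(-61 + 65))*(-29) = (-1/2 + sqrt(-61 + 65))*(-29) = (-1/2 + sqrt(4))*(-29) = (-1/2 + 2)*(-29) = (3/2)*(-29) = -87/2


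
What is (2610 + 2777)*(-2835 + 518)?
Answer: -12481679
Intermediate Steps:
(2610 + 2777)*(-2835 + 518) = 5387*(-2317) = -12481679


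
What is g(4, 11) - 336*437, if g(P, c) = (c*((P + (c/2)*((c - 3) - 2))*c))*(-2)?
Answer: -155786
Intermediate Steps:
g(P, c) = -2*c**2*(P + c*(-5 + c)/2) (g(P, c) = (c*((P + (c*(1/2))*((-3 + c) - 2))*c))*(-2) = (c*((P + (c/2)*(-5 + c))*c))*(-2) = (c*((P + c*(-5 + c)/2)*c))*(-2) = (c*(c*(P + c*(-5 + c)/2)))*(-2) = (c**2*(P + c*(-5 + c)/2))*(-2) = -2*c**2*(P + c*(-5 + c)/2))
g(4, 11) - 336*437 = 11**2*(-1*11**2 - 2*4 + 5*11) - 336*437 = 121*(-1*121 - 8 + 55) - 146832 = 121*(-121 - 8 + 55) - 146832 = 121*(-74) - 146832 = -8954 - 146832 = -155786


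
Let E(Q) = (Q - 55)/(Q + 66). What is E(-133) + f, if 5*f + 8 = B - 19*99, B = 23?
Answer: -124082/335 ≈ -370.39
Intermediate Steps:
E(Q) = (-55 + Q)/(66 + Q)
f = -1866/5 (f = -8/5 + (23 - 19*99)/5 = -8/5 + (23 - 1881)/5 = -8/5 + (⅕)*(-1858) = -8/5 - 1858/5 = -1866/5 ≈ -373.20)
E(-133) + f = (-55 - 133)/(66 - 133) - 1866/5 = -188/(-67) - 1866/5 = -1/67*(-188) - 1866/5 = 188/67 - 1866/5 = -124082/335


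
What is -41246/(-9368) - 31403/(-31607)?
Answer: 798922813/148047188 ≈ 5.3964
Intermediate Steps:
-41246/(-9368) - 31403/(-31607) = -41246*(-1/9368) - 31403*(-1/31607) = 20623/4684 + 31403/31607 = 798922813/148047188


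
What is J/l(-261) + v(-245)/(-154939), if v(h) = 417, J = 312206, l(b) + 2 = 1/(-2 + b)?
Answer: -12722069088901/81652853 ≈ -1.5581e+5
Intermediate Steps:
l(b) = -2 + 1/(-2 + b)
J/l(-261) + v(-245)/(-154939) = 312206/(((5 - 2*(-261))/(-2 - 261))) + 417/(-154939) = 312206/(((5 + 522)/(-263))) + 417*(-1/154939) = 312206/((-1/263*527)) - 417/154939 = 312206/(-527/263) - 417/154939 = 312206*(-263/527) - 417/154939 = -82110178/527 - 417/154939 = -12722069088901/81652853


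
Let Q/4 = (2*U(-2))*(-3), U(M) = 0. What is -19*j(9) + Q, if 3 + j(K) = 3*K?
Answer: -456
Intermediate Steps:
j(K) = -3 + 3*K
Q = 0 (Q = 4*((2*0)*(-3)) = 4*(0*(-3)) = 4*0 = 0)
-19*j(9) + Q = -19*(-3 + 3*9) + 0 = -19*(-3 + 27) + 0 = -19*24 + 0 = -456 + 0 = -456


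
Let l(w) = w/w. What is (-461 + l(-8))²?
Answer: 211600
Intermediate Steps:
l(w) = 1
(-461 + l(-8))² = (-461 + 1)² = (-460)² = 211600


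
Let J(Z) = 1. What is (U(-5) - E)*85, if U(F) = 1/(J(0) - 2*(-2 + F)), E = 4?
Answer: -1003/3 ≈ -334.33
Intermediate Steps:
U(F) = 1/(5 - 2*F) (U(F) = 1/(1 - 2*(-2 + F)) = 1/(1 + (4 - 2*F)) = 1/(5 - 2*F))
(U(-5) - E)*85 = (1/(5 - 2*(-5)) - 1*4)*85 = (1/(5 + 10) - 4)*85 = (1/15 - 4)*85 = -59/15*85 = -1003/3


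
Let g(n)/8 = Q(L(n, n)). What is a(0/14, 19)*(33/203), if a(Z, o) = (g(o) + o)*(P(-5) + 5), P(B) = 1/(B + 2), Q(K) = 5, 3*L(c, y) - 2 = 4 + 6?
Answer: 1298/29 ≈ 44.759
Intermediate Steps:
L(c, y) = 4 (L(c, y) = ⅔ + (4 + 6)/3 = ⅔ + (⅓)*10 = ⅔ + 10/3 = 4)
g(n) = 40 (g(n) = 8*5 = 40)
P(B) = 1/(2 + B)
a(Z, o) = 560/3 + 14*o/3 (a(Z, o) = (40 + o)*(1/(2 - 5) + 5) = (40 + o)*(1/(-3) + 5) = (40 + o)*(-⅓ + 5) = (40 + o)*(14/3) = 560/3 + 14*o/3)
a(0/14, 19)*(33/203) = (560/3 + (14/3)*19)*(33/203) = (560/3 + 266/3)*(33*(1/203)) = (826/3)*(33/203) = 1298/29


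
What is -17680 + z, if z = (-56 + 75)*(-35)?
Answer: -18345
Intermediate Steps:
z = -665 (z = 19*(-35) = -665)
-17680 + z = -17680 - 665 = -18345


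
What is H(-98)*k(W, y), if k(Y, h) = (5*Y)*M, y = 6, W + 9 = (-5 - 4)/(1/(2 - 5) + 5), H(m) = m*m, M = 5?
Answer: -2623950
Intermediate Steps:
H(m) = m**2
W = -153/14 (W = -9 + (-5 - 4)/(1/(2 - 5) + 5) = -9 - 9/(1/(-3) + 5) = -9 - 9/(-1/3 + 5) = -9 - 9/14/3 = -9 - 9*3/14 = -9 - 27/14 = -153/14 ≈ -10.929)
k(Y, h) = 25*Y (k(Y, h) = (5*Y)*5 = 25*Y)
H(-98)*k(W, y) = (-98)**2*(25*(-153/14)) = 9604*(-3825/14) = -2623950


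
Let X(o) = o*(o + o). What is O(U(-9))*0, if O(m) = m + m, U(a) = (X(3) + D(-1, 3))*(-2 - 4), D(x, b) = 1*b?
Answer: 0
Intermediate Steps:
X(o) = 2*o**2 (X(o) = o*(2*o) = 2*o**2)
D(x, b) = b
U(a) = -126 (U(a) = (2*3**2 + 3)*(-2 - 4) = (2*9 + 3)*(-6) = (18 + 3)*(-6) = 21*(-6) = -126)
O(m) = 2*m
O(U(-9))*0 = (2*(-126))*0 = -252*0 = 0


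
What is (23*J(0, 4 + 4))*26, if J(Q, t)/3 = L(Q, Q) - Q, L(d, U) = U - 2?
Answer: -3588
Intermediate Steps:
L(d, U) = -2 + U
J(Q, t) = -6 (J(Q, t) = 3*((-2 + Q) - Q) = 3*(-2) = -6)
(23*J(0, 4 + 4))*26 = (23*(-6))*26 = -138*26 = -3588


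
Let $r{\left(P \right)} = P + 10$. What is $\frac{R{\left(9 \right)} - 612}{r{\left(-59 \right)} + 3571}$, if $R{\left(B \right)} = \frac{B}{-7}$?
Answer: $- \frac{1431}{8218} \approx -0.17413$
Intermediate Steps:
$R{\left(B \right)} = - \frac{B}{7}$
$r{\left(P \right)} = 10 + P$
$\frac{R{\left(9 \right)} - 612}{r{\left(-59 \right)} + 3571} = \frac{\left(- \frac{1}{7}\right) 9 - 612}{\left(10 - 59\right) + 3571} = \frac{- \frac{9}{7} - 612}{-49 + 3571} = - \frac{4293}{7 \cdot 3522} = \left(- \frac{4293}{7}\right) \frac{1}{3522} = - \frac{1431}{8218}$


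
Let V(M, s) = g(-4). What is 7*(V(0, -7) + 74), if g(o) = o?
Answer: 490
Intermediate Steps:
V(M, s) = -4
7*(V(0, -7) + 74) = 7*(-4 + 74) = 7*70 = 490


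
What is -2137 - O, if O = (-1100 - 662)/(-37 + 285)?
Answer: -264107/124 ≈ -2129.9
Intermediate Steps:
O = -881/124 (O = -1762/248 = -1762*1/248 = -881/124 ≈ -7.1048)
-2137 - O = -2137 - 1*(-881/124) = -2137 + 881/124 = -264107/124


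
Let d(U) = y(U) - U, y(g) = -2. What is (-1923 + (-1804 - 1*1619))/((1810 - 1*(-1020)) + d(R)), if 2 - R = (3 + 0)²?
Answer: -66/35 ≈ -1.8857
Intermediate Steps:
R = -7 (R = 2 - (3 + 0)² = 2 - 1*3² = 2 - 1*9 = 2 - 9 = -7)
d(U) = -2 - U
(-1923 + (-1804 - 1*1619))/((1810 - 1*(-1020)) + d(R)) = (-1923 + (-1804 - 1*1619))/((1810 - 1*(-1020)) + (-2 - 1*(-7))) = (-1923 + (-1804 - 1619))/((1810 + 1020) + (-2 + 7)) = (-1923 - 3423)/(2830 + 5) = -5346/2835 = -5346*1/2835 = -66/35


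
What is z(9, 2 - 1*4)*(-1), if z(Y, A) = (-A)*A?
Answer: 4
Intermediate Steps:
z(Y, A) = -A²
z(9, 2 - 1*4)*(-1) = -(2 - 1*4)²*(-1) = -(2 - 4)²*(-1) = -1*(-2)²*(-1) = -1*4*(-1) = -4*(-1) = 4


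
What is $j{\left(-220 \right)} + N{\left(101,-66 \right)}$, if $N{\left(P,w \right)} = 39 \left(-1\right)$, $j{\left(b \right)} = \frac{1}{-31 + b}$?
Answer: $- \frac{9790}{251} \approx -39.004$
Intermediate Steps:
$N{\left(P,w \right)} = -39$
$j{\left(-220 \right)} + N{\left(101,-66 \right)} = \frac{1}{-31 - 220} - 39 = \frac{1}{-251} - 39 = - \frac{1}{251} - 39 = - \frac{9790}{251}$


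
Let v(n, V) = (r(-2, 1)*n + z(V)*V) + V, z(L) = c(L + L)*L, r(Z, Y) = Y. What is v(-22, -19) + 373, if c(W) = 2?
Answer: 1054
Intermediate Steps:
z(L) = 2*L
v(n, V) = V + n + 2*V² (v(n, V) = (1*n + (2*V)*V) + V = (n + 2*V²) + V = V + n + 2*V²)
v(-22, -19) + 373 = (-19 - 22 + 2*(-19)²) + 373 = (-19 - 22 + 2*361) + 373 = (-19 - 22 + 722) + 373 = 681 + 373 = 1054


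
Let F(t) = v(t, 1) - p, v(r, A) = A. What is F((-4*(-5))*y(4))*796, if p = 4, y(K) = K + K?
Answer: -2388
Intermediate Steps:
y(K) = 2*K
F(t) = -3 (F(t) = 1 - 1*4 = 1 - 4 = -3)
F((-4*(-5))*y(4))*796 = -3*796 = -2388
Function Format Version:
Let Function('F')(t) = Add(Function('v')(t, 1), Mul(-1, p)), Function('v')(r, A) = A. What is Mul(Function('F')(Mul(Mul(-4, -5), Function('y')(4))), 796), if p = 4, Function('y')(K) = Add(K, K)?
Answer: -2388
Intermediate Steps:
Function('y')(K) = Mul(2, K)
Function('F')(t) = -3 (Function('F')(t) = Add(1, Mul(-1, 4)) = Add(1, -4) = -3)
Mul(Function('F')(Mul(Mul(-4, -5), Function('y')(4))), 796) = Mul(-3, 796) = -2388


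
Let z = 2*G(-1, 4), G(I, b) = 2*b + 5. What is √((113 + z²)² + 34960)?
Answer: √657481 ≈ 810.85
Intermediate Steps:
G(I, b) = 5 + 2*b
z = 26 (z = 2*(5 + 2*4) = 2*(5 + 8) = 2*13 = 26)
√((113 + z²)² + 34960) = √((113 + 26²)² + 34960) = √((113 + 676)² + 34960) = √(789² + 34960) = √(622521 + 34960) = √657481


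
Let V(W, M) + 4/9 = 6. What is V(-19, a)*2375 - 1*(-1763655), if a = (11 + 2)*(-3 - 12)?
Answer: 15991645/9 ≈ 1.7769e+6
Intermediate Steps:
a = -195 (a = 13*(-15) = -195)
V(W, M) = 50/9 (V(W, M) = -4/9 + 6 = 50/9)
V(-19, a)*2375 - 1*(-1763655) = (50/9)*2375 - 1*(-1763655) = 118750/9 + 1763655 = 15991645/9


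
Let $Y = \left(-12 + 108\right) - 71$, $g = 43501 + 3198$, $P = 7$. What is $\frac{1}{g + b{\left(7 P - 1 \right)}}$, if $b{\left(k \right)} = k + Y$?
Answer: $\frac{1}{46772} \approx 2.138 \cdot 10^{-5}$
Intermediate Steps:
$g = 46699$
$Y = 25$ ($Y = 96 - 71 = 25$)
$b{\left(k \right)} = 25 + k$ ($b{\left(k \right)} = k + 25 = 25 + k$)
$\frac{1}{g + b{\left(7 P - 1 \right)}} = \frac{1}{46699 + \left(25 + \left(7 \cdot 7 - 1\right)\right)} = \frac{1}{46699 + \left(25 + \left(49 - 1\right)\right)} = \frac{1}{46699 + \left(25 + 48\right)} = \frac{1}{46699 + 73} = \frac{1}{46772}$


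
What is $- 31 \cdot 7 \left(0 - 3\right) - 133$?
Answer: $518$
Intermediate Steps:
$- 31 \cdot 7 \left(0 - 3\right) - 133 = - 31 \cdot 7 \left(-3\right) - 133 = \left(-31\right) \left(-21\right) - 133 = 651 - 133 = 518$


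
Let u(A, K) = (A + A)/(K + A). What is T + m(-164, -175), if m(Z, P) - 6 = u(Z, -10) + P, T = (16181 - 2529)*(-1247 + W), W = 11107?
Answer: 11710944101/87 ≈ 1.3461e+8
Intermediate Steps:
T = 134608720 (T = (16181 - 2529)*(-1247 + 11107) = 13652*9860 = 134608720)
u(A, K) = 2*A/(A + K) (u(A, K) = (2*A)/(A + K) = 2*A/(A + K))
m(Z, P) = 6 + P + 2*Z/(-10 + Z) (m(Z, P) = 6 + (2*Z/(Z - 10) + P) = 6 + (2*Z/(-10 + Z) + P) = 6 + (P + 2*Z/(-10 + Z)) = 6 + P + 2*Z/(-10 + Z))
T + m(-164, -175) = 134608720 + (2*(-164) + (-10 - 164)*(6 - 175))/(-10 - 164) = 134608720 + (-328 - 174*(-169))/(-174) = 134608720 - (-328 + 29406)/174 = 134608720 - 1/174*29078 = 134608720 - 14539/87 = 11710944101/87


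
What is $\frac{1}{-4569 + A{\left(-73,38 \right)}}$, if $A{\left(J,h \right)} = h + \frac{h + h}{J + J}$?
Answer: $- \frac{73}{330801} \approx -0.00022068$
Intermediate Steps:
$A{\left(J,h \right)} = h + \frac{h}{J}$ ($A{\left(J,h \right)} = h + \frac{2 h}{2 J} = h + 2 h \frac{1}{2 J} = h + \frac{h}{J}$)
$\frac{1}{-4569 + A{\left(-73,38 \right)}} = \frac{1}{-4569 + \left(38 + \frac{38}{-73}\right)} = \frac{1}{-4569 + \left(38 + 38 \left(- \frac{1}{73}\right)\right)} = \frac{1}{-4569 + \left(38 - \frac{38}{73}\right)} = \frac{1}{-4569 + \frac{2736}{73}} = \frac{1}{- \frac{330801}{73}} = - \frac{73}{330801}$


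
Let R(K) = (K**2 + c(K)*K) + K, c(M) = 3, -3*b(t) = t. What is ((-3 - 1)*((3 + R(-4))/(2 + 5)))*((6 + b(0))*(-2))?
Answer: 144/7 ≈ 20.571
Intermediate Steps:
b(t) = -t/3
R(K) = K**2 + 4*K (R(K) = (K**2 + 3*K) + K = K**2 + 4*K)
((-3 - 1)*((3 + R(-4))/(2 + 5)))*((6 + b(0))*(-2)) = ((-3 - 1)*((3 - 4*(4 - 4))/(2 + 5)))*((6 - 1/3*0)*(-2)) = (-4*(3 - 4*0)/7)*((6 + 0)*(-2)) = (-4*(3 + 0)/7)*(6*(-2)) = -12/7*(-12) = 144/7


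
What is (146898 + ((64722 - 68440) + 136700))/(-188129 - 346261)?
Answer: -27988/53439 ≈ -0.52374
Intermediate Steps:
(146898 + ((64722 - 68440) + 136700))/(-188129 - 346261) = (146898 + (-3718 + 136700))/(-534390) = (146898 + 132982)*(-1/534390) = 279880*(-1/534390) = -27988/53439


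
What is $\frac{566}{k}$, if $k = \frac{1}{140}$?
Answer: $79240$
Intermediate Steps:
$k = \frac{1}{140} \approx 0.0071429$
$\frac{566}{k} = 566 \frac{1}{\frac{1}{140}} = 566 \cdot 140 = 79240$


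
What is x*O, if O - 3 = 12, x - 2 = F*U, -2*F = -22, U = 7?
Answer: 1185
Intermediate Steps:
F = 11 (F = -½*(-22) = 11)
x = 79 (x = 2 + 11*7 = 2 + 77 = 79)
O = 15 (O = 3 + 12 = 15)
x*O = 79*15 = 1185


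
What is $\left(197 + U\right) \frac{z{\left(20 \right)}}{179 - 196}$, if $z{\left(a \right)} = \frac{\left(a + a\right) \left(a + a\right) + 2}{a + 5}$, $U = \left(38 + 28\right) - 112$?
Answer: $- \frac{241902}{425} \approx -569.18$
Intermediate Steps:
$U = -46$ ($U = 66 - 112 = -46$)
$z{\left(a \right)} = \frac{2 + 4 a^{2}}{5 + a}$ ($z{\left(a \right)} = \frac{2 a 2 a + 2}{5 + a} = \frac{4 a^{2} + 2}{5 + a} = \frac{2 + 4 a^{2}}{5 + a}$)
$\left(197 + U\right) \frac{z{\left(20 \right)}}{179 - 196} = \left(197 - 46\right) \frac{2 \frac{1}{5 + 20} \left(1 + 2 \cdot 20^{2}\right)}{179 - 196} = 151 \frac{2 \cdot \frac{1}{25} \left(1 + 2 \cdot 400\right)}{-17} = 151 \cdot 2 \cdot \frac{1}{25} \left(1 + 800\right) \left(- \frac{1}{17}\right) = 151 \cdot 2 \cdot \frac{1}{25} \cdot 801 \left(- \frac{1}{17}\right) = 151 \cdot \frac{1602}{25} \left(- \frac{1}{17}\right) = 151 \left(- \frac{1602}{425}\right) = - \frac{241902}{425}$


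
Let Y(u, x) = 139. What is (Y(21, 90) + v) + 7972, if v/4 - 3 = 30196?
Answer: 128907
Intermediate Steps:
v = 120796 (v = 12 + 4*30196 = 12 + 120784 = 120796)
(Y(21, 90) + v) + 7972 = (139 + 120796) + 7972 = 120935 + 7972 = 128907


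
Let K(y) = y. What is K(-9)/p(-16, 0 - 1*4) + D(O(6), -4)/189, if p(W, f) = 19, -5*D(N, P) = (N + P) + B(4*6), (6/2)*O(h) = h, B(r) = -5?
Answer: -1196/2565 ≈ -0.46628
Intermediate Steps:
O(h) = h/3
D(N, P) = 1 - N/5 - P/5 (D(N, P) = -((N + P) - 5)/5 = -(-5 + N + P)/5 = 1 - N/5 - P/5)
K(-9)/p(-16, 0 - 1*4) + D(O(6), -4)/189 = -9/19 + (1 - 6/15 - 1/5*(-4))/189 = -9*1/19 + (1 - 1/5*2 + 4/5)*(1/189) = -9/19 + (1 - 2/5 + 4/5)*(1/189) = -9/19 + (7/5)*(1/189) = -9/19 + 1/135 = -1196/2565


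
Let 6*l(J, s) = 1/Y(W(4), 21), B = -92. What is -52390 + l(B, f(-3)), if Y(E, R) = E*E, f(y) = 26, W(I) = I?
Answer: -5029439/96 ≈ -52390.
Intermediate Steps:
Y(E, R) = E**2
l(J, s) = 1/96 (l(J, s) = 1/(6*(4**2)) = (1/6)/16 = (1/6)*(1/16) = 1/96)
-52390 + l(B, f(-3)) = -52390 + 1/96 = -5029439/96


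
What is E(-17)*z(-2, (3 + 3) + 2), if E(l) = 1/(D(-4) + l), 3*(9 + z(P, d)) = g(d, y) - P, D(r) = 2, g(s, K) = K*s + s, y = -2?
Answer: 11/15 ≈ 0.73333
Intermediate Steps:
g(s, K) = s + K*s
z(P, d) = -9 - P/3 - d/3 (z(P, d) = -9 + (d*(1 - 2) - P)/3 = -9 + (d*(-1) - P)/3 = -9 + (-d - P)/3 = -9 + (-P - d)/3 = -9 + (-P/3 - d/3) = -9 - P/3 - d/3)
E(l) = 1/(2 + l)
E(-17)*z(-2, (3 + 3) + 2) = (-9 - ⅓*(-2) - ((3 + 3) + 2)/3)/(2 - 17) = (-9 + ⅔ - (6 + 2)/3)/(-15) = -(-9 + ⅔ - ⅓*8)/15 = -(-9 + ⅔ - 8/3)/15 = -1/15*(-11) = 11/15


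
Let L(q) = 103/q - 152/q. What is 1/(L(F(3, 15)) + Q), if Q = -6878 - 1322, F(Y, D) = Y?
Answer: -3/24649 ≈ -0.00012171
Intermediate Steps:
Q = -8200
L(q) = -49/q
1/(L(F(3, 15)) + Q) = 1/(-49/3 - 8200) = 1/(-24649/3) = -3/24649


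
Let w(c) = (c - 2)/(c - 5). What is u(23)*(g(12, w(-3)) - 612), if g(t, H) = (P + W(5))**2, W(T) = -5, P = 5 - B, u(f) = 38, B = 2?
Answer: -23104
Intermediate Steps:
P = 3 (P = 5 - 1*2 = 5 - 2 = 3)
w(c) = (-2 + c)/(-5 + c)
g(t, H) = 4 (g(t, H) = (3 - 5)**2 = (-2)**2 = 4)
u(23)*(g(12, w(-3)) - 612) = 38*(4 - 612) = 38*(-608) = -23104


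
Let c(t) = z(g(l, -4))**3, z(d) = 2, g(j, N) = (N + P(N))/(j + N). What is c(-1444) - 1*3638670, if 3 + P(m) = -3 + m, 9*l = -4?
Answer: -3638662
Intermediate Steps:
l = -4/9 (l = (1/9)*(-4) = -4/9 ≈ -0.44444)
P(m) = -6 + m (P(m) = -3 + (-3 + m) = -6 + m)
g(j, N) = (-6 + 2*N)/(N + j) (g(j, N) = (N + (-6 + N))/(j + N) = (-6 + 2*N)/(N + j))
c(t) = 8 (c(t) = 2**3 = 8)
c(-1444) - 1*3638670 = 8 - 1*3638670 = 8 - 3638670 = -3638662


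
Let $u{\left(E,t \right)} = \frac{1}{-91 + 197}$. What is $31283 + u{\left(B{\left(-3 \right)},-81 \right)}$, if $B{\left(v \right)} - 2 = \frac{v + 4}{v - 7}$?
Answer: $\frac{3315999}{106} \approx 31283.0$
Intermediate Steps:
$B{\left(v \right)} = 2 + \frac{4 + v}{-7 + v}$ ($B{\left(v \right)} = 2 + \frac{v + 4}{v - 7} = 2 + \frac{4 + v}{-7 + v}$)
$u{\left(E,t \right)} = \frac{1}{106}$
$31283 + u{\left(B{\left(-3 \right)},-81 \right)} = 31283 + \frac{1}{106} = \frac{3315999}{106}$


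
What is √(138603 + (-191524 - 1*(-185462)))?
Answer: √132541 ≈ 364.06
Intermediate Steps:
√(138603 + (-191524 - 1*(-185462))) = √(138603 + (-191524 + 185462)) = √(138603 - 6062) = √132541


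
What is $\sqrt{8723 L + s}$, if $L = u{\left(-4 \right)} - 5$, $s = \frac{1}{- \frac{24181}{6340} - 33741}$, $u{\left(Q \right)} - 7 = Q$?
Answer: $\frac{i \sqrt{798524899789568418026}}{213942121} \approx 132.08 i$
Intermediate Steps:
$u{\left(Q \right)} = 7 + Q$
$s = - \frac{6340}{213942121}$ ($s = \frac{1}{\left(-24181\right) \frac{1}{6340} - 33741} = \frac{1}{- \frac{24181}{6340} - 33741} = \frac{1}{- \frac{213942121}{6340}} = - \frac{6340}{213942121} \approx -2.9634 \cdot 10^{-5}$)
$L = -2$ ($L = \left(7 - 4\right) - 5 = 3 - 5 = -2$)
$\sqrt{8723 L + s} = \sqrt{8723 \left(-2\right) - \frac{6340}{213942121}} = \sqrt{-17446 - \frac{6340}{213942121}} = \sqrt{- \frac{3732434249306}{213942121}} = \frac{i \sqrt{798524899789568418026}}{213942121}$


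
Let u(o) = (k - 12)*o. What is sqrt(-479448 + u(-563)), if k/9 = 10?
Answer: I*sqrt(523362) ≈ 723.44*I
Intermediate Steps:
k = 90 (k = 9*10 = 90)
u(o) = 78*o (u(o) = (90 - 12)*o = 78*o)
sqrt(-479448 + u(-563)) = sqrt(-479448 + 78*(-563)) = sqrt(-479448 - 43914) = sqrt(-523362) = I*sqrt(523362)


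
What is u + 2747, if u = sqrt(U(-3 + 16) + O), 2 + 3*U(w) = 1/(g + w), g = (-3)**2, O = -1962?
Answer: 2747 + I*sqrt(8549310)/66 ≈ 2747.0 + 44.302*I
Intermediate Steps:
g = 9
U(w) = -2/3 + 1/(3*(9 + w))
u = I*sqrt(8549310)/66 (u = sqrt((-17 - 2*(-3 + 16))/(3*(9 + (-3 + 16))) - 1962) = sqrt((-17 - 2*13)/(3*(9 + 13)) - 1962) = sqrt((1/3)*(-17 - 26)/22 - 1962) = sqrt((1/3)*(1/22)*(-43) - 1962) = sqrt(-43/66 - 1962) = sqrt(-129535/66) = I*sqrt(8549310)/66 ≈ 44.302*I)
u + 2747 = I*sqrt(8549310)/66 + 2747 = 2747 + I*sqrt(8549310)/66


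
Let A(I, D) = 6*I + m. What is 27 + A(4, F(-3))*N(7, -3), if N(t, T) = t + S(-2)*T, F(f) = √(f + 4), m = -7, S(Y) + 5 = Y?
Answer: 503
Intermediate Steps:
S(Y) = -5 + Y
F(f) = √(4 + f)
N(t, T) = t - 7*T (N(t, T) = t + (-5 - 2)*T = t - 7*T)
A(I, D) = -7 + 6*I (A(I, D) = 6*I - 7 = -7 + 6*I)
27 + A(4, F(-3))*N(7, -3) = 27 + (-7 + 6*4)*(7 - 7*(-3)) = 27 + (-7 + 24)*(7 + 21) = 27 + 17*28 = 27 + 476 = 503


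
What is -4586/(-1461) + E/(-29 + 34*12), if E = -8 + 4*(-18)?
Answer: 1621214/553719 ≈ 2.9279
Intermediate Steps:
E = -80 (E = -8 - 72 = -80)
-4586/(-1461) + E/(-29 + 34*12) = -4586/(-1461) - 80/(-29 + 34*12) = -4586*(-1/1461) - 80/(-29 + 408) = 4586/1461 - 80/379 = 1621214/553719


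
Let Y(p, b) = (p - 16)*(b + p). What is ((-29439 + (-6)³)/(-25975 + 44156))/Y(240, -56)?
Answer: -29655/749348096 ≈ -3.9574e-5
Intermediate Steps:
Y(p, b) = (-16 + p)*(b + p)
((-29439 + (-6)³)/(-25975 + 44156))/Y(240, -56) = ((-29439 + (-6)³)/(-25975 + 44156))/(240² - 16*(-56) - 16*240 - 56*240) = ((-29439 - 216)/18181)/(57600 + 896 - 3840 - 13440) = -29655*1/18181/41216 = -29655/18181*1/41216 = -29655/749348096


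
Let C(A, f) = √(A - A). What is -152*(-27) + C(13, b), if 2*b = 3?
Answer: 4104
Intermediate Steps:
b = 3/2 (b = (½)*3 = 3/2 ≈ 1.5000)
C(A, f) = 0 (C(A, f) = √0 = 0)
-152*(-27) + C(13, b) = -152*(-27) + 0 = 4104 + 0 = 4104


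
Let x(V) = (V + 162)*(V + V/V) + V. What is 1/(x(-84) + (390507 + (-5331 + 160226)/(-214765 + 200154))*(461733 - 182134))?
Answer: 14611/1595263988445380 ≈ 9.1590e-12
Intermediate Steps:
x(V) = V + (1 + V)*(162 + V) (x(V) = (162 + V)*(V + 1) + V = (162 + V)*(1 + V) + V = (1 + V)*(162 + V) + V = V + (1 + V)*(162 + V))
1/(x(-84) + (390507 + (-5331 + 160226)/(-214765 + 200154))*(461733 - 182134)) = 1/((162 + (-84)² + 164*(-84)) + (390507 + (-5331 + 160226)/(-214765 + 200154))*(461733 - 182134)) = 1/((162 + 7056 - 13776) + (390507 + 154895/(-14611))*279599) = 1/(-6558 + (390507 + 154895*(-1/14611))*279599) = 1/(-6558 + (390507 - 154895/14611)*279599) = 1/(-6558 + (5705542882/14611)*279599) = 1/(-6558 + 1595264084264318/14611) = 1/(1595263988445380/14611) = 14611/1595263988445380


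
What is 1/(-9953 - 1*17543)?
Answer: -1/27496 ≈ -3.6369e-5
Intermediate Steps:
1/(-9953 - 1*17543) = 1/(-9953 - 17543) = 1/(-27496) = -1/27496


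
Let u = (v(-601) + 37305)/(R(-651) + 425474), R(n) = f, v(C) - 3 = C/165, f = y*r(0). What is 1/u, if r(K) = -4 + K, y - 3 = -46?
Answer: 70231590/6155219 ≈ 11.410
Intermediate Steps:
y = -43 (y = 3 - 46 = -43)
f = 172 (f = -43*(-4 + 0) = -43*(-4) = 172)
v(C) = 3 + C/165
R(n) = 172
u = 6155219/70231590 (u = ((3 + (1/165)*(-601)) + 37305)/(172 + 425474) = ((3 - 601/165) + 37305)/425646 = (-106/165 + 37305)*(1/425646) = (6155219/165)*(1/425646) = 6155219/70231590 ≈ 0.087642)
1/u = 1/(6155219/70231590) = 70231590/6155219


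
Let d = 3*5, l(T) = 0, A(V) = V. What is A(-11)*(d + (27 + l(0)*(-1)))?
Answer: -462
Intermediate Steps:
d = 15
A(-11)*(d + (27 + l(0)*(-1))) = -11*(15 + (27 + 0*(-1))) = -11*(15 + (27 + 0)) = -11*(15 + 27) = -11*42 = -462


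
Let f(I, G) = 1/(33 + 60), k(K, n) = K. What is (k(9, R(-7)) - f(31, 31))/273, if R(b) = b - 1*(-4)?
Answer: 836/25389 ≈ 0.032928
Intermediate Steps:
R(b) = 4 + b (R(b) = b + 4 = 4 + b)
f(I, G) = 1/93
(k(9, R(-7)) - f(31, 31))/273 = (9 - 1*1/93)/273 = (9 - 1/93)*(1/273) = (836/93)*(1/273) = 836/25389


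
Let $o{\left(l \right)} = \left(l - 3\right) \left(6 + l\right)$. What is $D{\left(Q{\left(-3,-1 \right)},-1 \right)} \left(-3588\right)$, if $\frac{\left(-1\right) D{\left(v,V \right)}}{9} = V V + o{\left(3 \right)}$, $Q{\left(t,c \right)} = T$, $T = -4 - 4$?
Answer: $32292$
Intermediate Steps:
$T = -8$ ($T = -4 - 4 = -8$)
$o{\left(l \right)} = \left(-3 + l\right) \left(6 + l\right)$
$Q{\left(t,c \right)} = -8$
$D{\left(v,V \right)} = - 9 V^{2}$ ($D{\left(v,V \right)} = - 9 \left(V V + \left(-18 + 3^{2} + 3 \cdot 3\right)\right) = - 9 \left(V^{2} + \left(-18 + 9 + 9\right)\right) = - 9 \left(V^{2} + 0\right) = - 9 V^{2}$)
$D{\left(Q{\left(-3,-1 \right)},-1 \right)} \left(-3588\right) = - 9 \left(-1\right)^{2} \left(-3588\right) = \left(-9\right) 1 \left(-3588\right) = \left(-9\right) \left(-3588\right) = 32292$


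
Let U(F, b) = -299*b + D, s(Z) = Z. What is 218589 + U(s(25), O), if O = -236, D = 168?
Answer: 289321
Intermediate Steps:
U(F, b) = 168 - 299*b (U(F, b) = -299*b + 168 = 168 - 299*b)
218589 + U(s(25), O) = 218589 + (168 - 299*(-236)) = 218589 + (168 + 70564) = 218589 + 70732 = 289321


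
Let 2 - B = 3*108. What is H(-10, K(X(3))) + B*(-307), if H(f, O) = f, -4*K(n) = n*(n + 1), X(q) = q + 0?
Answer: 98844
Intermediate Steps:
B = -322 (B = 2 - 3*108 = 2 - 1*324 = 2 - 324 = -322)
X(q) = q
K(n) = -n*(1 + n)/4 (K(n) = -n*(n + 1)/4 = -n*(1 + n)/4)
H(-10, K(X(3))) + B*(-307) = -10 - 322*(-307) = -10 + 98854 = 98844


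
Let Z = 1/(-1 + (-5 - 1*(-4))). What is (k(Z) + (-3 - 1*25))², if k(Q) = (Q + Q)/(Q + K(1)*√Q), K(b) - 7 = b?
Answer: 4*(-24919*I + 2912*√2)/(-127*I + 16*√2) ≈ 783.1 - 9.8173*I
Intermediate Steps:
K(b) = 7 + b
Z = -½ (Z = 1/(-1 + (-5 + 4)) = 1/(-1 - 1) = 1/(-2) = -½ ≈ -0.50000)
k(Q) = 2*Q/(Q + 8*√Q) (k(Q) = (Q + Q)/(Q + (7 + 1)*√Q) = (2*Q)/(Q + 8*√Q) = 2*Q/(Q + 8*√Q))
(k(Z) + (-3 - 1*25))² = (2*(-½)/(-½ + 8*√(-½)) + (-3 - 1*25))² = (2*(-½)/(-½ + 8*(I*√2/2)) + (-3 - 25))² = (2*(-½)/(-½ + 4*I*√2) - 28)² = (-1/(-½ + 4*I*√2) - 28)² = (-28 - 1/(-½ + 4*I*√2))²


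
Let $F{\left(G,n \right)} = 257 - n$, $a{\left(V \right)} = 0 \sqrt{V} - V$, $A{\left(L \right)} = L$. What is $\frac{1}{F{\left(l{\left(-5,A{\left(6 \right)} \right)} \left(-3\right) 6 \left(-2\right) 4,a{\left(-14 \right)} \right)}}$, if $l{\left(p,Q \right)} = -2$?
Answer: $\frac{1}{243} \approx 0.0041152$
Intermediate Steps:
$a{\left(V \right)} = - V$ ($a{\left(V \right)} = 0 - V = - V$)
$\frac{1}{F{\left(l{\left(-5,A{\left(6 \right)} \right)} \left(-3\right) 6 \left(-2\right) 4,a{\left(-14 \right)} \right)}} = \frac{1}{257 - \left(-1\right) \left(-14\right)} = \frac{1}{257 - 14} = \frac{1}{243}$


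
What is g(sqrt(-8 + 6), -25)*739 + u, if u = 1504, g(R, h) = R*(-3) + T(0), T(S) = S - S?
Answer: 1504 - 2217*I*sqrt(2) ≈ 1504.0 - 3135.3*I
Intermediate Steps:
T(S) = 0
g(R, h) = -3*R (g(R, h) = R*(-3) + 0 = -3*R + 0 = -3*R)
g(sqrt(-8 + 6), -25)*739 + u = -3*sqrt(-8 + 6)*739 + 1504 = -3*I*sqrt(2)*739 + 1504 = -2217*I*sqrt(2) + 1504 = 1504 - 2217*I*sqrt(2)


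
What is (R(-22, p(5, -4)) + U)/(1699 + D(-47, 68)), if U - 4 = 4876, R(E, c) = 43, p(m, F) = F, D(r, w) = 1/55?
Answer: 270765/93446 ≈ 2.8976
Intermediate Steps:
D(r, w) = 1/55
U = 4880 (U = 4 + 4876 = 4880)
(R(-22, p(5, -4)) + U)/(1699 + D(-47, 68)) = (43 + 4880)/(1699 + 1/55) = 4923/(93446/55) = 4923*(55/93446) = 270765/93446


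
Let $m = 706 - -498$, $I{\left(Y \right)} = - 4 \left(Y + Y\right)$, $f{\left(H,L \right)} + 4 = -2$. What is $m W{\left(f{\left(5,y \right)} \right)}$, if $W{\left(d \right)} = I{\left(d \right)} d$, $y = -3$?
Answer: $-346752$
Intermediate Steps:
$f{\left(H,L \right)} = -6$ ($f{\left(H,L \right)} = -4 - 2 = -6$)
$I{\left(Y \right)} = - 8 Y$ ($I{\left(Y \right)} = - 4 \cdot 2 Y = - 8 Y$)
$W{\left(d \right)} = - 8 d^{2}$ ($W{\left(d \right)} = - 8 d d = - 8 d^{2}$)
$m = 1204$ ($m = 706 + 498 = 1204$)
$m W{\left(f{\left(5,y \right)} \right)} = 1204 \left(- 8 \left(-6\right)^{2}\right) = 1204 \left(\left(-8\right) 36\right) = 1204 \left(-288\right) = -346752$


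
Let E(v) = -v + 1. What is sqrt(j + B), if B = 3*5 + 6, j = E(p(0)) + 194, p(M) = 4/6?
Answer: sqrt(1938)/3 ≈ 14.674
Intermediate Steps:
p(M) = 2/3 (p(M) = 4*(1/6) = 2/3)
E(v) = 1 - v
j = 583/3 (j = (1 - 1*2/3) + 194 = (1 - 2/3) + 194 = 1/3 + 194 = 583/3 ≈ 194.33)
B = 21 (B = 15 + 6 = 21)
sqrt(j + B) = sqrt(583/3 + 21) = sqrt(646/3) = sqrt(1938)/3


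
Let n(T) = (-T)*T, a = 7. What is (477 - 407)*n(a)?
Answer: -3430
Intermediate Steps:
n(T) = -T²
(477 - 407)*n(a) = (477 - 407)*(-1*7²) = 70*(-1*49) = 70*(-49) = -3430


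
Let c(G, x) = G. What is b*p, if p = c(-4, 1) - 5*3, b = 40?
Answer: -760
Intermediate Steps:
p = -19 (p = -4 - 5*3 = -4 - 15 = -19)
b*p = 40*(-19) = -760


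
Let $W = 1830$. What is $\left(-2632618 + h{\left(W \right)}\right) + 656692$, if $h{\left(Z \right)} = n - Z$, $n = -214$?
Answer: $-1977970$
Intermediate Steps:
$h{\left(Z \right)} = -214 - Z$
$\left(-2632618 + h{\left(W \right)}\right) + 656692 = \left(-2632618 - 2044\right) + 656692 = -2634662 + 656692 = -1977970$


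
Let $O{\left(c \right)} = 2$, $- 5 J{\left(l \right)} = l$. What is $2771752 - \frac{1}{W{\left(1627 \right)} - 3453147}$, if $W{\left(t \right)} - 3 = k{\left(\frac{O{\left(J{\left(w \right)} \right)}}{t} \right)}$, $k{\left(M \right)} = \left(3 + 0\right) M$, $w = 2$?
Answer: $\frac{15572438031915691}{5618265282} \approx 2.7718 \cdot 10^{6}$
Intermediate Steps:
$J{\left(l \right)} = - \frac{l}{5}$
$k{\left(M \right)} = 3 M$
$W{\left(t \right)} = 3 + \frac{6}{t}$ ($W{\left(t \right)} = 3 + 3 \frac{2}{t} = 3 + \frac{6}{t}$)
$2771752 - \frac{1}{W{\left(1627 \right)} - 3453147} = 2771752 - \frac{1}{\left(3 + \frac{6}{1627}\right) - 3453147} = 2771752 - \frac{1}{\frac{4887}{1627} - 3453147} = 2771752 - \frac{1}{- \frac{5618265282}{1627}} = 2771752 - - \frac{1627}{5618265282} = 2771752 + \frac{1627}{5618265282} = \frac{15572438031915691}{5618265282}$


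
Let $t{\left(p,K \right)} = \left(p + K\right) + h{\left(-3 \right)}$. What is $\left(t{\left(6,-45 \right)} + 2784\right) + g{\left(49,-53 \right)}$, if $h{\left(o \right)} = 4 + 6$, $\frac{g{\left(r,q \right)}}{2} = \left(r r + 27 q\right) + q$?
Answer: $4589$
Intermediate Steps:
$g{\left(r,q \right)} = 2 r^{2} + 56 q$ ($g{\left(r,q \right)} = 2 \left(\left(r r + 27 q\right) + q\right) = 2 \left(\left(r^{2} + 27 q\right) + q\right) = 2 \left(r^{2} + 28 q\right) = 2 r^{2} + 56 q$)
$h{\left(o \right)} = 10$
$t{\left(p,K \right)} = 10 + K + p$ ($t{\left(p,K \right)} = \left(p + K\right) + 10 = \left(K + p\right) + 10 = 10 + K + p$)
$\left(t{\left(6,-45 \right)} + 2784\right) + g{\left(49,-53 \right)} = \left(\left(10 - 45 + 6\right) + 2784\right) + \left(2 \cdot 49^{2} + 56 \left(-53\right)\right) = \left(-29 + 2784\right) + \left(2 \cdot 2401 - 2968\right) = 2755 + \left(4802 - 2968\right) = 2755 + 1834 = 4589$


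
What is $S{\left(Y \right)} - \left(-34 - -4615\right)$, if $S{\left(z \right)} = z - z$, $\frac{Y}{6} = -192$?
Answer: $-4581$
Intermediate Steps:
$Y = -1152$ ($Y = 6 \left(-192\right) = -1152$)
$S{\left(z \right)} = 0$
$S{\left(Y \right)} - \left(-34 - -4615\right) = 0 - \left(-34 - -4615\right) = 0 - \left(-34 + 4615\right) = 0 - 4581 = -4581$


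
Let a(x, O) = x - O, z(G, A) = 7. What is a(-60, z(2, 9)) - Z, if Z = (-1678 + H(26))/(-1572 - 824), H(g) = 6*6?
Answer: -81087/1198 ≈ -67.685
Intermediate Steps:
H(g) = 36
Z = 821/1198 (Z = (-1678 + 36)/(-1572 - 824) = -1642/(-2396) = -1642*(-1/2396) = 821/1198 ≈ 0.68531)
a(-60, z(2, 9)) - Z = (-60 - 1*7) - 1*821/1198 = (-60 - 7) - 821/1198 = -67 - 821/1198 = -81087/1198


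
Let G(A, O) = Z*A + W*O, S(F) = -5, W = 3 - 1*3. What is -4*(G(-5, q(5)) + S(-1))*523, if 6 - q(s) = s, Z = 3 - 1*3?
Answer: 10460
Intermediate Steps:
Z = 0 (Z = 3 - 3 = 0)
W = 0 (W = 3 - 3 = 0)
q(s) = 6 - s
G(A, O) = 0 (G(A, O) = 0*A + 0*O = 0 + 0 = 0)
-4*(G(-5, q(5)) + S(-1))*523 = -4*(0 - 5)*523 = -4*(-5)*523 = 20*523 = 10460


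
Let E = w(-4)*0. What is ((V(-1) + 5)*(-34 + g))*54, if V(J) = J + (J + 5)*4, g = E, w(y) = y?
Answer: -36720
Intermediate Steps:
E = 0 (E = -4*0 = 0)
g = 0
V(J) = 20 + 5*J (V(J) = J + (5 + J)*4 = J + (20 + 4*J) = 20 + 5*J)
((V(-1) + 5)*(-34 + g))*54 = (((20 + 5*(-1)) + 5)*(-34 + 0))*54 = (((20 - 5) + 5)*(-34))*54 = ((15 + 5)*(-34))*54 = (20*(-34))*54 = -680*54 = -36720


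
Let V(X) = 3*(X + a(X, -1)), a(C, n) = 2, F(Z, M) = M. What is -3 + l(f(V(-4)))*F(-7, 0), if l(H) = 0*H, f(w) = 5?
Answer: -3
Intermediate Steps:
V(X) = 6 + 3*X (V(X) = 3*(X + 2) = 3*(2 + X) = 6 + 3*X)
l(H) = 0
-3 + l(f(V(-4)))*F(-7, 0) = -3 + 0*0 = -3 + 0 = -3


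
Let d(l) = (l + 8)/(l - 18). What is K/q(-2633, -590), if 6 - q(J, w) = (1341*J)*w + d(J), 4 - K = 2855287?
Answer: 2523118411/1840857285163 ≈ 0.0013706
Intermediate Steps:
K = -2855283 (K = 4 - 1*2855287 = 4 - 2855287 = -2855283)
d(l) = (8 + l)/(-18 + l)
q(J, w) = 6 - (8 + J)/(-18 + J) - 1341*J*w (q(J, w) = 6 - ((1341*J)*w + (8 + J)/(-18 + J)) = 6 - (1341*J*w + (8 + J)/(-18 + J)) = 6 - ((8 + J)/(-18 + J) + 1341*J*w) = 6 + (-(8 + J)/(-18 + J) - 1341*J*w) = 6 - (8 + J)/(-18 + J) - 1341*J*w)
K/q(-2633, -590) = -2855283*(-18 - 2633)/(-8 - 1*(-2633) + 3*(-18 - 2633)*(2 - 447*(-2633)*(-590))) = -2855283*(-2651/(-8 + 2633 + 3*(-2651)*(2 - 694401090))) = -2855283*(-2651/(-8 + 2633 + 3*(-2651)*(-694401088))) = -2855283*(-2651/(-8 + 2633 + 5522571852864)) = -2855283/((-1/2651*5522571855489)) = -2855283/(-5522571855489/2651) = -2855283*(-2651/5522571855489) = 2523118411/1840857285163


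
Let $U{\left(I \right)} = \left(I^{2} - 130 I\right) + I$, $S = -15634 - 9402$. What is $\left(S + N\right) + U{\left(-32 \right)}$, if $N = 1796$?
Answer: $-18088$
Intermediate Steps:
$S = -25036$ ($S = -15634 - 9402 = -25036$)
$U{\left(I \right)} = I^{2} - 129 I$
$\left(S + N\right) + U{\left(-32 \right)} = \left(-25036 + 1796\right) - 32 \left(-129 - 32\right) = -23240 - -5152 = -23240 + 5152 = -18088$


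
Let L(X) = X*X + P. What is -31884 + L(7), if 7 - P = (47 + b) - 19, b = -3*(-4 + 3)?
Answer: -31859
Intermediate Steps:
b = 3 (b = -3*(-1) = 3)
P = -24 (P = 7 - ((47 + 3) - 19) = 7 - (50 - 19) = 7 - 1*31 = 7 - 31 = -24)
L(X) = -24 + X² (L(X) = X*X - 24 = X² - 24 = -24 + X²)
-31884 + L(7) = -31884 + (-24 + 7²) = -31884 + (-24 + 49) = -31884 + 25 = -31859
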